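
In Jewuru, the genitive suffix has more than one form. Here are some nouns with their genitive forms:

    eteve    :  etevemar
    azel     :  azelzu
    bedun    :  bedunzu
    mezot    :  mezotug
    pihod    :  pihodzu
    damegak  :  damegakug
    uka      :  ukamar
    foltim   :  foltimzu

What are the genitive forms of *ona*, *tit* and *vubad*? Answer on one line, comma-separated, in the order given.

The suffix is conditioned by the final sound: -ug when the stem ends in a voiceless consonant (*mezot*, *damegak*); -zu when the stem ends in a voiced consonant (*azel*, *bedun*, *pihod*, *foltim*); -mar when the stem ends in a vowel (*eteve*, *uka*).
*ona* — final sound /a/ (a vowel) → -mar → *onamar*.
*tit*: final sound = /t/, a voiceless consonant → -ug → *titug*.
The final sound of *vubad* is /d/, which is a voiced consonant, so the suffix is -zu, giving *vubadzu*.

onamar, titug, vubadzu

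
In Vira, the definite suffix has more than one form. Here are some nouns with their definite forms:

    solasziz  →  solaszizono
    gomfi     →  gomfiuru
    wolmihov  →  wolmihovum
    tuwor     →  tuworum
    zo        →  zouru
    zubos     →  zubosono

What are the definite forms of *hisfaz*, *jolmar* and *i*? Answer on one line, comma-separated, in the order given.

hisfazono, jolmarum, iuru

The alternation tracks the final sound of the stem — -ono when the stem ends in a sibilant (*solasziz*, *zubos*); -um when the stem ends in a non-sibilant consonant (*wolmihov*, *tuwor*); -uru when the stem ends in a vowel (*gomfi*, *zo*).
*hisfaz* — final sound /z/ (a sibilant) → -ono → *hisfazono*.
The final sound of *jolmar* is /r/, which is a non-sibilant consonant, so the suffix is -um, giving *jolmarum*.
*i* — final sound /i/ (a vowel) → -uru → *iuru*.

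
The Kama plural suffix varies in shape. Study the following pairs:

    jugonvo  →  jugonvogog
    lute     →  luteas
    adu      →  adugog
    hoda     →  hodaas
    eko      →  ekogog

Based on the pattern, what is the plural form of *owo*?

The pattern is rounding harmony: -gog when the last vowel of the stem is a rounded vowel (*jugonvo*, *adu*, *eko*); -as when the last vowel of the stem is an unrounded vowel (*lute*, *hoda*).
The last vowel of *owo* is /o/, which is a rounded vowel, so the suffix is -gog, giving *owogog*.

owogog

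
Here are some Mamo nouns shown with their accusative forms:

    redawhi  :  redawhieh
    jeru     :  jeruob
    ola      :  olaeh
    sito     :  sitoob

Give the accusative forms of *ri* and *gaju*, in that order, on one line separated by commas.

The alternation tracks the last vowel of the stem — -ob when the last vowel of the stem is a rounded vowel (*jeru*, *sito*); -eh when the last vowel of the stem is an unrounded vowel (*redawhi*, *ola*).
The last vowel of *ri* is /i/, which is an unrounded vowel, so the suffix is -eh, giving *rieh*.
Since the last vowel of *gaju* is /u/ (a rounded vowel), it takes -ob, giving *gajuob*.

rieh, gajuob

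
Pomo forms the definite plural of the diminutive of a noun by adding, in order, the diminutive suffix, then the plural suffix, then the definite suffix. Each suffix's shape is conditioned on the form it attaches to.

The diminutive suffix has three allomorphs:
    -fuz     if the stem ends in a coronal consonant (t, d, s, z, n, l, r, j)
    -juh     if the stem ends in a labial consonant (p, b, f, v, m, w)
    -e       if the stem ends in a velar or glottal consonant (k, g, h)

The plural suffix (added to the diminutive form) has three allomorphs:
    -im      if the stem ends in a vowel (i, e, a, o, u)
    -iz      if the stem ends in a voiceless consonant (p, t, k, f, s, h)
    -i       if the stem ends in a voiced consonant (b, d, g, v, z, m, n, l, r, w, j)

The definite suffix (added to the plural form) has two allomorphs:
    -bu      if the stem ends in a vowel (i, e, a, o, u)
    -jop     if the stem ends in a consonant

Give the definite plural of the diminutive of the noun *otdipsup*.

*otdipsup*: final consonant = /p/, labial → -juh → *otdipsupjuh*.
The diminutive form *otdipsupjuh*: final sound = /h/, a voiceless consonant → -iz → *otdipsupjuhiz*.
Since the final sound of the plural form *otdipsupjuhiz* is /z/ (a consonant), it takes -jop, giving *otdipsupjuhizjop*.

otdipsupjuhizjop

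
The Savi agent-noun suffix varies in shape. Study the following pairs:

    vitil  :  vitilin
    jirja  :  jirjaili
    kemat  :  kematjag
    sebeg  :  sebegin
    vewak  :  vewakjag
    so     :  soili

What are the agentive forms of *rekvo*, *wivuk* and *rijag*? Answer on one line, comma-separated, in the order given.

rekvoili, wivukjag, rijagin

The suffix is conditioned by the final sound: -jag when the stem ends in a voiceless consonant (*kemat*, *vewak*); -in when the stem ends in a voiced consonant (*vitil*, *sebeg*); -ili when the stem ends in a vowel (*jirja*, *so*).
The final sound of *rekvo* is /o/, which is a vowel, so the suffix is -ili, giving *rekvoili*.
The final sound of *wivuk* is /k/, which is a voiceless consonant, so the suffix is -jag, giving *wivukjag*.
*rijag*: final sound = /g/, a voiced consonant → -in → *rijagin*.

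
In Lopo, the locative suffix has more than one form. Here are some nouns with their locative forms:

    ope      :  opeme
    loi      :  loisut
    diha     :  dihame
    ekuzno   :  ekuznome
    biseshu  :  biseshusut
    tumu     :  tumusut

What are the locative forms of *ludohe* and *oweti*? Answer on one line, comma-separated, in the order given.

ludoheme, owetisut

The suffix is conditioned by the last vowel: -sut when the last vowel of the stem is a high vowel (*loi*, *biseshu*, *tumu*); -me when the last vowel of the stem is a non-high vowel (*ope*, *diha*, *ekuzno*).
Since the last vowel of *ludohe* is /e/ (a non-high vowel), it takes -me, giving *ludoheme*.
*oweti* — last vowel /i/ (a high vowel) → -sut → *owetisut*.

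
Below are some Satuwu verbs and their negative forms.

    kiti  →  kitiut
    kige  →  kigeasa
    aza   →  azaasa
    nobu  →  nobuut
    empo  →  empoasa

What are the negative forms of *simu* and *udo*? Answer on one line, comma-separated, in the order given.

simuut, udoasa

Looking at the last vowel of each stem: -ut when the last vowel of the stem is a high vowel (*kiti*, *nobu*); -asa when the last vowel of the stem is a non-high vowel (*kige*, *aza*, *empo*).
The last vowel of *simu* is /u/, which is a high vowel, so the suffix is -ut, giving *simuut*.
*udo* — last vowel /o/ (a non-high vowel) → -asa → *udoasa*.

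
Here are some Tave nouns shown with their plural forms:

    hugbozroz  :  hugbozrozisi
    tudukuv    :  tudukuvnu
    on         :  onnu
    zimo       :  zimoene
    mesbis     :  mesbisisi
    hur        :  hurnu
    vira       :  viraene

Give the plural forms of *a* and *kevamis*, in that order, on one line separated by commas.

aene, kevamisisi

Looking at the final sound of each stem: -isi when the stem ends in a sibilant (*hugbozroz*, *mesbis*); -nu when the stem ends in a non-sibilant consonant (*tudukuv*, *on*, *hur*); -ene when the stem ends in a vowel (*zimo*, *vira*).
Since the final sound of *a* is /a/ (a vowel), it takes -ene, giving *aene*.
*kevamis* — final sound /s/ (a sibilant) → -isi → *kevamisisi*.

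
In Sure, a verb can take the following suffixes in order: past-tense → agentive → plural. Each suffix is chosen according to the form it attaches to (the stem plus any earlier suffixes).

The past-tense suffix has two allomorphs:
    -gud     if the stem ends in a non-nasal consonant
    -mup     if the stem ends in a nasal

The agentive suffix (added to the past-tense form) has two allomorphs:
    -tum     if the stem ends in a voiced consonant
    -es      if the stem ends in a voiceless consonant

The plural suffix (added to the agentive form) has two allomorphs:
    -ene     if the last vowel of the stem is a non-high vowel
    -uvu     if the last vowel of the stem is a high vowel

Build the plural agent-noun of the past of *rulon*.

rulonmupesene

*rulon*: final consonant = /n/, a nasal → -mup → *rulonmup*.
Since the final consonant of the past-tense form *rulonmup* is /p/ (voiceless), it takes -es, giving *rulonmupes*.
The agentive form *rulonmupes*: last vowel = /e/, a non-high vowel → -ene → *rulonmupesene*.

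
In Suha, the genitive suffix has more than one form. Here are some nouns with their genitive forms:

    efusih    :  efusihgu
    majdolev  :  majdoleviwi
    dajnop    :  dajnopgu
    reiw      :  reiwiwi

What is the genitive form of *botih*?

The alternation tracks the final consonant of the stem — -gu when the stem ends in a voiceless consonant (*efusih*, *dajnop*); -iwi when the stem ends in a voiced consonant (*majdolev*, *reiw*).
Since the final consonant of *botih* is /h/ (voiceless), it takes -gu, giving *botihgu*.

botihgu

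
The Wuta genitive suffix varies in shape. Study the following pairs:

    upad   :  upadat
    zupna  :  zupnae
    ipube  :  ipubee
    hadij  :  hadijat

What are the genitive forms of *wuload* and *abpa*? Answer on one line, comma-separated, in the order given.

wuloadat, abpae

The alternation tracks the final sound of the stem — -at when the stem ends in a consonant (*upad*, *hadij*); -e when the stem ends in a vowel (*zupna*, *ipube*).
*wuload*: final sound = /d/, a consonant → -at → *wuloadat*.
The final sound of *abpa* is /a/, which is a vowel, so the suffix is -e, giving *abpae*.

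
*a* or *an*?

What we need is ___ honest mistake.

The indefinite article is chosen by the initial *sound* of the following word, not its spelling.
*honest* begins with the sound /ɒ/ (silent h) — a vowel sound.
So the article is *an*: What we need is an honest mistake.

an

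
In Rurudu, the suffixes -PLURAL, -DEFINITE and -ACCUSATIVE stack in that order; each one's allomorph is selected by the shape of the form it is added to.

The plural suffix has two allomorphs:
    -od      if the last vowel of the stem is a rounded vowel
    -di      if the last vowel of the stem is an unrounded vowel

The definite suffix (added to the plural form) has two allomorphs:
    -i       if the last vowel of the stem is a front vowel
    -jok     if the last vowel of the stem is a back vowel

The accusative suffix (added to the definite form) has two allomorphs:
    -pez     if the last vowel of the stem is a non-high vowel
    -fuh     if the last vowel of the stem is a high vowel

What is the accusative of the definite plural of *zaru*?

zaruodjokpez

The last vowel of *zaru* is /u/, which is a rounded vowel, so the plural suffix is -od, giving *zaruod*.
The last vowel of the plural form *zaruod* is /o/, which is a back vowel, so the definite suffix is -jok, giving *zaruodjok*.
Since the last vowel of the definite form *zaruodjok* is /o/ (a non-high vowel), it takes -pez, giving *zaruodjokpez*.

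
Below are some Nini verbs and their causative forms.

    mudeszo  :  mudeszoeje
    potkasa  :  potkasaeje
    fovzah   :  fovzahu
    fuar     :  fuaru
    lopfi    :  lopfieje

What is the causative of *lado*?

The alternation tracks the final sound of the stem — -u when the stem ends in a consonant (*fovzah*, *fuar*); -eje when the stem ends in a vowel (*mudeszo*, *potkasa*, *lopfi*).
The final sound of *lado* is /o/, which is a vowel, so the suffix is -eje, giving *ladoeje*.

ladoeje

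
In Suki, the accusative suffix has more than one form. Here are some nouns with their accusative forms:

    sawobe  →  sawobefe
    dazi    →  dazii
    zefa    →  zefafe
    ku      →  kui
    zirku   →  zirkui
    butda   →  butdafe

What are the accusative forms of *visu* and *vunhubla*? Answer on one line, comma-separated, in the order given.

The alternation tracks the last vowel of the stem — -i when the last vowel of the stem is a high vowel (*dazi*, *ku*, *zirku*); -fe when the last vowel of the stem is a non-high vowel (*sawobe*, *zefa*, *butda*).
*visu*: last vowel = /u/, a high vowel → -i → *visui*.
The last vowel of *vunhubla* is /a/, which is a non-high vowel, so the suffix is -fe, giving *vunhublafe*.

visui, vunhublafe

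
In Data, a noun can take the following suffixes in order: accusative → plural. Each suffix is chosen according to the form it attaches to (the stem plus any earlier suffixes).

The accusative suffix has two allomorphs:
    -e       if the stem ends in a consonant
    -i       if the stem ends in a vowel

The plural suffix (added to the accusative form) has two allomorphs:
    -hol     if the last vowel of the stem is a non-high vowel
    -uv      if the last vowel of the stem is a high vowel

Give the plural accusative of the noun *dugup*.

dugupehol

*dugup* — final sound /p/ (a consonant) → -e → *dugupe*.
The accusative form *dugupe*: last vowel = /e/, a non-high vowel → -hol → *dugupehol*.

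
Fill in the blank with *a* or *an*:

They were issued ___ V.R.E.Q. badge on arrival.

The indefinite article is chosen by the initial *sound* of the following word, not its spelling.
The initialism *V.R.E.Q.* is read letter by letter; the first letter, V, is pronounced /viː/, which begins with a consonant sound.
So the article is *a*: They were issued a V.R.E.Q. badge on arrival.

a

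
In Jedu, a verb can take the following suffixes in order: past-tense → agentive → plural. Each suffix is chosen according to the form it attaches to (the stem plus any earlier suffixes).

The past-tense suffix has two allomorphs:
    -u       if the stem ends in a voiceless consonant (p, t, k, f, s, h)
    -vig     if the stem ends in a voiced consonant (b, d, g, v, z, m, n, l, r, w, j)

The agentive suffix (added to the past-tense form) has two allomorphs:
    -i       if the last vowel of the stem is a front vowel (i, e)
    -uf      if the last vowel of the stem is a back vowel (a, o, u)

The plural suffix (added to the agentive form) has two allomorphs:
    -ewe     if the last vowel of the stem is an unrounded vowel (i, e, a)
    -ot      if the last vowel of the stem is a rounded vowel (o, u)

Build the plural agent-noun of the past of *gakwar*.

*gakwar*: final consonant = /r/, voiced → -vig → *gakwarvig*.
The past-tense form *gakwarvig* — last vowel /i/ (a front vowel) → -i → *gakwarvigi*.
Since the last vowel of the agentive form *gakwarvigi* is /i/ (an unrounded vowel), it takes -ewe, giving *gakwarvigiewe*.

gakwarvigiewe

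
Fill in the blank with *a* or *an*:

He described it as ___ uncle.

an

The indefinite article is chosen by the initial *sound* of the following word, not its spelling.
*uncle* begins with the sound /ʌ/ (u pronounced /ʌ/) — a vowel sound.
So the article is *an*: He described it as an uncle.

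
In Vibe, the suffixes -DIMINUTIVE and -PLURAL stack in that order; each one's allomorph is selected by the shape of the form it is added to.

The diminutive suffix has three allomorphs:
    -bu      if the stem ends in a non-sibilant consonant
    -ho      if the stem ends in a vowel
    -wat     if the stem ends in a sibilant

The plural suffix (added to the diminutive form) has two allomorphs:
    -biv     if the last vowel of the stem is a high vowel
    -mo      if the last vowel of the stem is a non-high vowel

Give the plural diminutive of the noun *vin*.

Since the final sound of *vin* is /n/ (a non-sibilant consonant), it takes -bu, giving *vinbu*.
Since the last vowel of the diminutive form *vinbu* is /u/ (a high vowel), it takes -biv, giving *vinbubiv*.

vinbubiv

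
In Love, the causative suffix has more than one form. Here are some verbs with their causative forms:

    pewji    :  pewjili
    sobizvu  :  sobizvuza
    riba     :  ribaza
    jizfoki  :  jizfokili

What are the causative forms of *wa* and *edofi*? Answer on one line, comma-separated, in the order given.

waza, edofili

The suffix is conditioned by the last vowel: -li when the last vowel of the stem is a front vowel (*pewji*, *jizfoki*); -za when the last vowel of the stem is a back vowel (*sobizvu*, *riba*).
*wa* — last vowel /a/ (a back vowel) → -za → *waza*.
*edofi* — last vowel /i/ (a front vowel) → -li → *edofili*.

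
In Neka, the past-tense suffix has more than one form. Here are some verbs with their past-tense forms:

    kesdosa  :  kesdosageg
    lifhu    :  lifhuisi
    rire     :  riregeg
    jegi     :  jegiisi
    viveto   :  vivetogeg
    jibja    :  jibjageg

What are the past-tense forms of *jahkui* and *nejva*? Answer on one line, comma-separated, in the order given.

The alternation tracks the last vowel of the stem — -isi when the last vowel of the stem is a high vowel (*lifhu*, *jegi*); -geg when the last vowel of the stem is a non-high vowel (*kesdosa*, *rire*, *viveto*, *jibja*).
Since the last vowel of *jahkui* is /i/ (a high vowel), it takes -isi, giving *jahkuiisi*.
Since the last vowel of *nejva* is /a/ (a non-high vowel), it takes -geg, giving *nejvageg*.

jahkuiisi, nejvageg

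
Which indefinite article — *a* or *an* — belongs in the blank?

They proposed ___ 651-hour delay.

The indefinite article is chosen by the initial *sound* of the following word, not its spelling.
The number *651* is spoken "six hundred …", beginning with /sɪks/ — a consonant sound.
So the article is *a*: They proposed a 651-hour delay.

a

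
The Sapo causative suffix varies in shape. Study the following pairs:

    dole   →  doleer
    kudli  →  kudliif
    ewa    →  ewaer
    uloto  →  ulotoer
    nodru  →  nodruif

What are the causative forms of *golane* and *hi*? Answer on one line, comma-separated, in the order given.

The suffix is conditioned by the last vowel: -if when the last vowel of the stem is a high vowel (*kudli*, *nodru*); -er when the last vowel of the stem is a non-high vowel (*dole*, *ewa*, *uloto*).
Since the last vowel of *golane* is /e/ (a non-high vowel), it takes -er, giving *golaneer*.
*hi*: last vowel = /i/, a high vowel → -if → *hiif*.

golaneer, hiif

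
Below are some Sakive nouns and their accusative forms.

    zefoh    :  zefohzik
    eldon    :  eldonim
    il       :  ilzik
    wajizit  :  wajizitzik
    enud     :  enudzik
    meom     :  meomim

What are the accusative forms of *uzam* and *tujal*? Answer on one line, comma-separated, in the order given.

Looking at the final consonant of each stem: -im when the stem ends in a nasal (*eldon*, *meom*); -zik when the stem ends in a non-nasal consonant (*zefoh*, *il*, *wajizit*, *enud*).
Since the final consonant of *uzam* is /m/ (a nasal), it takes -im, giving *uzamim*.
Since the final consonant of *tujal* is /l/ (non-nasal), it takes -zik, giving *tujalzik*.

uzamim, tujalzik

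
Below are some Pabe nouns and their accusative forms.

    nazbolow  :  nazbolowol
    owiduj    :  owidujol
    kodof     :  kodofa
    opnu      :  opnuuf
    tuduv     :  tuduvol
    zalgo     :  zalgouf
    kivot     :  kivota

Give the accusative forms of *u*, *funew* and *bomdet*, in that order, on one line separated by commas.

uuf, funewol, bomdeta

The pattern is voicing of the final sound: -a when the stem ends in a voiceless consonant (*kodof*, *kivot*); -ol when the stem ends in a voiced consonant (*nazbolow*, *owiduj*, *tuduv*); -uf when the stem ends in a vowel (*opnu*, *zalgo*).
Since the final sound of *u* is /u/ (a vowel), it takes -uf, giving *uuf*.
Since the final sound of *funew* is /w/ (a voiced consonant), it takes -ol, giving *funewol*.
Since the final sound of *bomdet* is /t/ (a voiceless consonant), it takes -a, giving *bomdeta*.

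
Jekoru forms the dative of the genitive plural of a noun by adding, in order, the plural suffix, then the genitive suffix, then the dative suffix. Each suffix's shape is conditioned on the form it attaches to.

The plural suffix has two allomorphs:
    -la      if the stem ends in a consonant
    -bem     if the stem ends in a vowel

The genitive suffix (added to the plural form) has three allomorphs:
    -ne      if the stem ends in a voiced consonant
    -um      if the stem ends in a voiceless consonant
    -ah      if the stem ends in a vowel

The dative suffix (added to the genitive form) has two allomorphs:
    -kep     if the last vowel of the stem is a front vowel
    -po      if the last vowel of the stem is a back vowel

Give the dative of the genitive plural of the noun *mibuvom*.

The final sound of *mibuvom* is /m/, which is a consonant, so the plural suffix is -la, giving *mibuvomla*.
The plural form *mibuvomla*: final sound = /a/, a vowel → -ah → *mibuvomlaah*.
Since the last vowel of the genitive form *mibuvomlaah* is /a/ (a back vowel), it takes -po, giving *mibuvomlaahpo*.

mibuvomlaahpo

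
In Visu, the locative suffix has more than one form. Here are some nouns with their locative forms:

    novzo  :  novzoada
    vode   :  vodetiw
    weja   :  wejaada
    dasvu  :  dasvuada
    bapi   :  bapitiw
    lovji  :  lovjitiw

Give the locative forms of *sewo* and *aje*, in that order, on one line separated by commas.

sewoada, ajetiw

Looking at the last vowel of each stem: -tiw when the last vowel of the stem is a front vowel (*vode*, *bapi*, *lovji*); -ada when the last vowel of the stem is a back vowel (*novzo*, *weja*, *dasvu*).
The last vowel of *sewo* is /o/, which is a back vowel, so the suffix is -ada, giving *sewoada*.
*aje*: last vowel = /e/, a front vowel → -tiw → *ajetiw*.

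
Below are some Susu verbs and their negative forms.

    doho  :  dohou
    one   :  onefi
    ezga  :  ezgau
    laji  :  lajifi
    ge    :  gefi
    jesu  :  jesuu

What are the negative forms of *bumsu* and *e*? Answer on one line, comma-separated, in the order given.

bumsuu, efi

The pattern is front/back vowel harmony: -fi when the last vowel of the stem is a front vowel (*one*, *laji*, *ge*); -u when the last vowel of the stem is a back vowel (*doho*, *ezga*, *jesu*).
The last vowel of *bumsu* is /u/, which is a back vowel, so the suffix is -u, giving *bumsuu*.
Since the last vowel of *e* is /e/ (a front vowel), it takes -fi, giving *efi*.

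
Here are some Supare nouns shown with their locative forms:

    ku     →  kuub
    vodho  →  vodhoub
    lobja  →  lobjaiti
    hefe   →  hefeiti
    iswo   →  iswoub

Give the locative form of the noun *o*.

oub

The pattern is rounding harmony: -ub when the last vowel of the stem is a rounded vowel (*ku*, *vodho*, *iswo*); -iti when the last vowel of the stem is an unrounded vowel (*lobja*, *hefe*).
The last vowel of *o* is /o/, which is a rounded vowel, so the suffix is -ub, giving *oub*.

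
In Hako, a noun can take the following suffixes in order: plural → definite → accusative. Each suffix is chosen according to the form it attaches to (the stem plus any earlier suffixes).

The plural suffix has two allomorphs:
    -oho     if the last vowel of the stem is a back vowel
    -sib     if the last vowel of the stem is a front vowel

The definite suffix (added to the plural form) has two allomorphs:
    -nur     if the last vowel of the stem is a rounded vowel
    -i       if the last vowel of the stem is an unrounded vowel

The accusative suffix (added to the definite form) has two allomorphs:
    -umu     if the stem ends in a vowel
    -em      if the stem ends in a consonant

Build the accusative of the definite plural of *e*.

esibiumu

The last vowel of *e* is /e/, which is a front vowel, so the plural suffix is -sib, giving *esib*.
The last vowel of the plural form *esib* is /i/, which is an unrounded vowel, so the definite suffix is -i, giving *esibi*.
The final sound of the definite form *esibi* is /i/, which is a vowel, so the accusative suffix is -umu, giving *esibiumu*.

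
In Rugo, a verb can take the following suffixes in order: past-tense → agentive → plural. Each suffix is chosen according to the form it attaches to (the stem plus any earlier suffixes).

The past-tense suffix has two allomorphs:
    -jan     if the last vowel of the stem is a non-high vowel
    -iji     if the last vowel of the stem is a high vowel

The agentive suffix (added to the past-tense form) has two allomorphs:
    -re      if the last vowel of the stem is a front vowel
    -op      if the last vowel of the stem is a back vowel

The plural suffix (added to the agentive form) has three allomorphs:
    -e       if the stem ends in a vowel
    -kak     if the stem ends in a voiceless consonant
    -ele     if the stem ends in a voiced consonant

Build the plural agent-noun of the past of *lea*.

leajanopkak

*lea* — last vowel /a/ (a non-high vowel) → -jan → *leajan*.
The past-tense form *leajan* — last vowel /a/ (a back vowel) → -op → *leajanop*.
The final sound of the agentive form *leajanop* is /p/, which is a voiceless consonant, so the plural suffix is -kak, giving *leajanopkak*.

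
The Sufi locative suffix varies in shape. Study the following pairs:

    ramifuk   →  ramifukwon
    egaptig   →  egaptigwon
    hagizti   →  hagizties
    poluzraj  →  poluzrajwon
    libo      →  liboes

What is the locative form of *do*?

The pattern is consonant vs. vowel: -won when the stem ends in a consonant (*ramifuk*, *egaptig*, *poluzraj*); -es when the stem ends in a vowel (*hagizti*, *libo*).
*do* — final sound /o/ (a vowel) → -es → *does*.

does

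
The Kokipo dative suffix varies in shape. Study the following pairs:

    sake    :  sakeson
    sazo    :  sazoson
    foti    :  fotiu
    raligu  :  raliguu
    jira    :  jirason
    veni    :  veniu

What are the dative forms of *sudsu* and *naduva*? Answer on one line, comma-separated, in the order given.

The alternation tracks the last vowel of the stem — -u when the last vowel of the stem is a high vowel (*foti*, *raligu*, *veni*); -son when the last vowel of the stem is a non-high vowel (*sake*, *sazo*, *jira*).
*sudsu* — last vowel /u/ (a high vowel) → -u → *sudsuu*.
*naduva*: last vowel = /a/, a non-high vowel → -son → *naduvason*.

sudsuu, naduvason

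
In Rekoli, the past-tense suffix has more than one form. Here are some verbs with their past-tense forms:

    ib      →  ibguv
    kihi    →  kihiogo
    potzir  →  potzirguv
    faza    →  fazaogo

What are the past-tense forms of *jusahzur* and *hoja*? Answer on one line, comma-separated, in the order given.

jusahzurguv, hojaogo

The pattern is consonant vs. vowel: -guv when the stem ends in a consonant (*ib*, *potzir*); -ogo when the stem ends in a vowel (*kihi*, *faza*).
Since the final sound of *jusahzur* is /r/ (a consonant), it takes -guv, giving *jusahzurguv*.
The final sound of *hoja* is /a/, which is a vowel, so the suffix is -ogo, giving *hojaogo*.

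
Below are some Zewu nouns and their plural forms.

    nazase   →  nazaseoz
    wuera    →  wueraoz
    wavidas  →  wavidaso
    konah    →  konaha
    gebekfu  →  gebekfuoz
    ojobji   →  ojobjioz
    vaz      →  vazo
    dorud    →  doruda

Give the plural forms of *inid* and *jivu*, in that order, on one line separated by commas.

The alternation tracks the final sound of the stem — -o when the stem ends in a sibilant (*wavidas*, *vaz*); -a when the stem ends in a non-sibilant consonant (*konah*, *dorud*); -oz when the stem ends in a vowel (*nazase*, *wuera*, *gebekfu*, *ojobji*).
Since the final sound of *inid* is /d/ (a non-sibilant consonant), it takes -a, giving *inida*.
The final sound of *jivu* is /u/, which is a vowel, so the suffix is -oz, giving *jivuoz*.

inida, jivuoz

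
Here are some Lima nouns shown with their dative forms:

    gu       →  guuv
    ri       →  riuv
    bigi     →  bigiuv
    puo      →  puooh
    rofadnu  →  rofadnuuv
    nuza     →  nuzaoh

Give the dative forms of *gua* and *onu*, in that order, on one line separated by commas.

guaoh, onuuv

The suffix is conditioned by the last vowel: -uv when the last vowel of the stem is a high vowel (*gu*, *ri*, *bigi*, *rofadnu*); -oh when the last vowel of the stem is a non-high vowel (*puo*, *nuza*).
Since the last vowel of *gua* is /a/ (a non-high vowel), it takes -oh, giving *guaoh*.
*onu* — last vowel /u/ (a high vowel) → -uv → *onuuv*.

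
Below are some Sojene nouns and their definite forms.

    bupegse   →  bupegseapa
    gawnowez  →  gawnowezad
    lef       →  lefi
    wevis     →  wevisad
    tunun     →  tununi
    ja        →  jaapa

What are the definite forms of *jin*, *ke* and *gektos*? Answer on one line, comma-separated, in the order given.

jini, keapa, gektosad

The alternation tracks the final sound of the stem — -ad when the stem ends in a sibilant (*gawnowez*, *wevis*); -i when the stem ends in a non-sibilant consonant (*lef*, *tunun*); -apa when the stem ends in a vowel (*bupegse*, *ja*).
The final sound of *jin* is /n/, which is a non-sibilant consonant, so the suffix is -i, giving *jini*.
*ke* — final sound /e/ (a vowel) → -apa → *keapa*.
*gektos*: final sound = /s/, a sibilant → -ad → *gektosad*.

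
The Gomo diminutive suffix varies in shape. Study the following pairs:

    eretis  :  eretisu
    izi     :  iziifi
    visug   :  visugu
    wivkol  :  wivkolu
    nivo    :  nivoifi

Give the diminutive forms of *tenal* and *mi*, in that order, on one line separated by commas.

The alternation tracks the final sound of the stem — -u when the stem ends in a consonant (*eretis*, *visug*, *wivkol*); -ifi when the stem ends in a vowel (*izi*, *nivo*).
*tenal* — final sound /l/ (a consonant) → -u → *tenalu*.
*mi*: final sound = /i/, a vowel → -ifi → *miifi*.

tenalu, miifi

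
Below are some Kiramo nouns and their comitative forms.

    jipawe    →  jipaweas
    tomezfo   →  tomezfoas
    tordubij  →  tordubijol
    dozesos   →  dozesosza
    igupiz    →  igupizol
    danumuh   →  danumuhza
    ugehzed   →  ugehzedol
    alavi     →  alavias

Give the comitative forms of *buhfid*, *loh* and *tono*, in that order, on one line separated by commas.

buhfidol, lohza, tonoas

The pattern is voicing of the final sound: -za when the stem ends in a voiceless consonant (*dozesos*, *danumuh*); -ol when the stem ends in a voiced consonant (*tordubij*, *igupiz*, *ugehzed*); -as when the stem ends in a vowel (*jipawe*, *tomezfo*, *alavi*).
*buhfid* — final sound /d/ (a voiced consonant) → -ol → *buhfidol*.
The final sound of *loh* is /h/, which is a voiceless consonant, so the suffix is -za, giving *lohza*.
*tono*: final sound = /o/, a vowel → -as → *tonoas*.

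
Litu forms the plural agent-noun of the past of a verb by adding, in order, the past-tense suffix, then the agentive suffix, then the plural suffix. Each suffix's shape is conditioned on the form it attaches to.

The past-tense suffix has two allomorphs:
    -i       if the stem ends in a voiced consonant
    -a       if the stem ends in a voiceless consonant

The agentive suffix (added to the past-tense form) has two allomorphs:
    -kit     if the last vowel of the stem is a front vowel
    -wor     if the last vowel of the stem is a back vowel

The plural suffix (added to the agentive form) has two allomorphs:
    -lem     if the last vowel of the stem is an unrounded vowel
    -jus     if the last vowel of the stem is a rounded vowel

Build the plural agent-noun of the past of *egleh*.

eglehaworjus

Since the final consonant of *egleh* is /h/ (voiceless), it takes -a, giving *egleha*.
The last vowel of the past-tense form *egleha* is /a/, which is a back vowel, so the agentive suffix is -wor, giving *eglehawor*.
The agentive form *eglehawor*: last vowel = /o/, a rounded vowel → -jus → *eglehaworjus*.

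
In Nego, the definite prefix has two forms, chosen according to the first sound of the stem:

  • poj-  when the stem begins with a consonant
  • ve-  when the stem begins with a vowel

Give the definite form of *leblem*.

pojleblem

*leblem*: first sound = /l/, a consonant → poj- → *pojleblem*.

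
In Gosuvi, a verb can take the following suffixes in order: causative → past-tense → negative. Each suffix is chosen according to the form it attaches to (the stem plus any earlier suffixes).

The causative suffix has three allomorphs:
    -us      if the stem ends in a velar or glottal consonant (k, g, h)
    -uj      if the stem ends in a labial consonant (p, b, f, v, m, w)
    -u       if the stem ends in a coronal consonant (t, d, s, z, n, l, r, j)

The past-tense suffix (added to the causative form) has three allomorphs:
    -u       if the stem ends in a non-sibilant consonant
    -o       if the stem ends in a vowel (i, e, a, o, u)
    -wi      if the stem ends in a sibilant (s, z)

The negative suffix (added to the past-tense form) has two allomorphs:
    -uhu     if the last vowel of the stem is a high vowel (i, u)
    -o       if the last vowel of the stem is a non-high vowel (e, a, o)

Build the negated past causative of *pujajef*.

pujajefujuuhu

*pujajef*: final consonant = /f/, labial → -uj → *pujajefuj*.
Since the final sound of the causative form *pujajefuj* is /j/ (a non-sibilant consonant), it takes -u, giving *pujajefuju*.
Since the last vowel of the past-tense form *pujajefuju* is /u/ (a high vowel), it takes -uhu, giving *pujajefujuuhu*.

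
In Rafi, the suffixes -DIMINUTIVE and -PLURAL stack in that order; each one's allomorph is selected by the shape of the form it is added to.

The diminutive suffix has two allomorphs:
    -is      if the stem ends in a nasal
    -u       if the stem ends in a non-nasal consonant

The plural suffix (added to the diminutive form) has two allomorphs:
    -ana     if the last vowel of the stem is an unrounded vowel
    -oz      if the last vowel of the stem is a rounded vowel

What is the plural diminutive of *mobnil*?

mobniluoz

Since the final consonant of *mobnil* is /l/ (non-nasal), it takes -u, giving *mobnilu*.
The diminutive form *mobnilu* — last vowel /u/ (a rounded vowel) → -oz → *mobniluoz*.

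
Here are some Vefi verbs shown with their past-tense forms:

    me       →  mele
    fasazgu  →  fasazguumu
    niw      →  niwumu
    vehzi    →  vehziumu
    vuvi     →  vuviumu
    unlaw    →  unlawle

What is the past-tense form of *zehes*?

The suffix is conditioned by the last vowel: -umu when the last vowel of the stem is a high vowel (*fasazgu*, *niw*, *vehzi*, *vuvi*); -le when the last vowel of the stem is a non-high vowel (*me*, *unlaw*).
Since the last vowel of *zehes* is /e/ (a non-high vowel), it takes -le, giving *zehesle*.

zehesle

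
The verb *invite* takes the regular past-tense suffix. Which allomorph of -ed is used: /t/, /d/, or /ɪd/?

The stem *invite* ends in /t/ or /d/.
The -ed suffix is realized as /ɪd/ after /t, d/; as /t/ after other voiceless consonants; and as /d/ after other voiced sounds.
So -ed on *invite* is pronounced /ɪd/.

/ɪd/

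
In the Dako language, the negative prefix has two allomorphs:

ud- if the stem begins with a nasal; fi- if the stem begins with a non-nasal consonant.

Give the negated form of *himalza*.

fihimalza

Since the first consonant of *himalza* is /h/ (non-nasal), it takes fi-, giving *fihimalza*.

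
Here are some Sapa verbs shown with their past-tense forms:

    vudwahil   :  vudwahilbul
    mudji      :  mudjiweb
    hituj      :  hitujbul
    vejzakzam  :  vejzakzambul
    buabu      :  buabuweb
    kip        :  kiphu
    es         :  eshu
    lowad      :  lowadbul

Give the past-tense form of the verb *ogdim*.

Looking at the final sound of each stem: -hu when the stem ends in a voiceless consonant (*kip*, *es*); -bul when the stem ends in a voiced consonant (*vudwahil*, *hituj*, *vejzakzam*, *lowad*); -web when the stem ends in a vowel (*mudji*, *buabu*).
*ogdim* — final sound /m/ (a voiced consonant) → -bul → *ogdimbul*.

ogdimbul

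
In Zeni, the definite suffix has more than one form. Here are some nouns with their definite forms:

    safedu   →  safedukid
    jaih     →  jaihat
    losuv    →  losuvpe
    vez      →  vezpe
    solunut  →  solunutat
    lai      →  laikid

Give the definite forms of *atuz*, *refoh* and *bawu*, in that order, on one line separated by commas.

atuzpe, refohat, bawukid

Looking at the final sound of each stem: -at when the stem ends in a voiceless consonant (*jaih*, *solunut*); -pe when the stem ends in a voiced consonant (*losuv*, *vez*); -kid when the stem ends in a vowel (*safedu*, *lai*).
The final sound of *atuz* is /z/, which is a voiced consonant, so the suffix is -pe, giving *atuzpe*.
*refoh* — final sound /h/ (a voiceless consonant) → -at → *refohat*.
The final sound of *bawu* is /u/, which is a vowel, so the suffix is -kid, giving *bawukid*.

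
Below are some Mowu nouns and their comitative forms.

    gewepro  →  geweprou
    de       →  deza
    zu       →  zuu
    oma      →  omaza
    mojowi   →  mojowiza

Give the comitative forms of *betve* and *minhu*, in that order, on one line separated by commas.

betveza, minhuu

The alternation tracks the last vowel of the stem — -u when the last vowel of the stem is a rounded vowel (*gewepro*, *zu*); -za when the last vowel of the stem is an unrounded vowel (*de*, *oma*, *mojowi*).
The last vowel of *betve* is /e/, which is an unrounded vowel, so the suffix is -za, giving *betveza*.
*minhu*: last vowel = /u/, a rounded vowel → -u → *minhuu*.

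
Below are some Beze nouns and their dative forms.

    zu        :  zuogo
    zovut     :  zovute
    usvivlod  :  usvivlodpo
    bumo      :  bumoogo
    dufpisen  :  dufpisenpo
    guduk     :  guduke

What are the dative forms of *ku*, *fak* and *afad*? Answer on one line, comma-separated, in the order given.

kuogo, fake, afadpo

The alternation tracks the final sound of the stem — -e when the stem ends in a voiceless consonant (*zovut*, *guduk*); -po when the stem ends in a voiced consonant (*usvivlod*, *dufpisen*); -ogo when the stem ends in a vowel (*zu*, *bumo*).
*ku* — final sound /u/ (a vowel) → -ogo → *kuogo*.
The final sound of *fak* is /k/, which is a voiceless consonant, so the suffix is -e, giving *fake*.
*afad* — final sound /d/ (a voiced consonant) → -po → *afadpo*.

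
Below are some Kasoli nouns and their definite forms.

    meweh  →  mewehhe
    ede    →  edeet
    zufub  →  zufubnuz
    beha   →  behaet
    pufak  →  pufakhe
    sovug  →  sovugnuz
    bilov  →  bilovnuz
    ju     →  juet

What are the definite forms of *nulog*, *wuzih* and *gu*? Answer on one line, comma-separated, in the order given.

nulognuz, wuzihhe, guet

The pattern is voicing of the final sound: -he when the stem ends in a voiceless consonant (*meweh*, *pufak*); -nuz when the stem ends in a voiced consonant (*zufub*, *sovug*, *bilov*); -et when the stem ends in a vowel (*ede*, *beha*, *ju*).
*nulog* — final sound /g/ (a voiced consonant) → -nuz → *nulognuz*.
*wuzih*: final sound = /h/, a voiceless consonant → -he → *wuzihhe*.
Since the final sound of *gu* is /u/ (a vowel), it takes -et, giving *guet*.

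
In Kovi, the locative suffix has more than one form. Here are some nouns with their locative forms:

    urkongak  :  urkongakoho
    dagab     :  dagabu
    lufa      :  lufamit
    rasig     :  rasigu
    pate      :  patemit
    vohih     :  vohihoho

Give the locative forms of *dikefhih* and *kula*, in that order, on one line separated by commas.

The alternation tracks the final sound of the stem — -oho when the stem ends in a voiceless consonant (*urkongak*, *vohih*); -u when the stem ends in a voiced consonant (*dagab*, *rasig*); -mit when the stem ends in a vowel (*lufa*, *pate*).
Since the final sound of *dikefhih* is /h/ (a voiceless consonant), it takes -oho, giving *dikefhihoho*.
*kula*: final sound = /a/, a vowel → -mit → *kulamit*.

dikefhihoho, kulamit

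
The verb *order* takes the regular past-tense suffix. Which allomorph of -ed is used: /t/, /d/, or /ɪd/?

The stem *order* ends in a voiced sound other than /d/.
The -ed suffix is realized as /ɪd/ after /t, d/; as /t/ after other voiceless consonants; and as /d/ after other voiced sounds.
So -ed on *order* is pronounced /d/.

/d/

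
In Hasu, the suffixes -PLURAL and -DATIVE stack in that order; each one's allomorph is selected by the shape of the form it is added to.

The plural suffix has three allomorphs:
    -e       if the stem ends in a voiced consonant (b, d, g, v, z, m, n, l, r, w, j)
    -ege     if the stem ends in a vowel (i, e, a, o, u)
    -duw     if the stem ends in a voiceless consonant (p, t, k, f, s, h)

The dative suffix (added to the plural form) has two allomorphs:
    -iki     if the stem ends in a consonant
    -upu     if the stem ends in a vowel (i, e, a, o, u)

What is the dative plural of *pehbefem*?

pehbefemeupu

*pehbefem* — final sound /m/ (a voiced consonant) → -e → *pehbefeme*.
The final sound of the plural form *pehbefeme* is /e/, which is a vowel, so the dative suffix is -upu, giving *pehbefemeupu*.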